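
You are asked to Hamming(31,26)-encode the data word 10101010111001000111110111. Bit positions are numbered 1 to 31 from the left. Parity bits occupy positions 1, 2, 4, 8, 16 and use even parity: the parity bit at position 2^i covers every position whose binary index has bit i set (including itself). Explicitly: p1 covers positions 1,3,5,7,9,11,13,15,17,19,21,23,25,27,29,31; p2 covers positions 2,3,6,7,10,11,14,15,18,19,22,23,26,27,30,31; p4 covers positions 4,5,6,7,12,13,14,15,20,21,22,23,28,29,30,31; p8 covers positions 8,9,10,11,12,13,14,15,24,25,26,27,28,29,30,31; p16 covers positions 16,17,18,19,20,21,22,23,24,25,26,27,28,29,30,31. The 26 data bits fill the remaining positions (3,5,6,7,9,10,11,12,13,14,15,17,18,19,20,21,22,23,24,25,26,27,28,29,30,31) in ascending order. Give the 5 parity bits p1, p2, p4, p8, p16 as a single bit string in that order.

Place data bits at non-power-of-two positions: b3=1, b5=0, b6=1, b7=0, b9=1, b10=0, b11=1, b12=0, b13=1, b14=1, b15=1, b17=0, b18=0, b19=1, b20=0, b21=0, b22=0, b23=1, b24=1, b25=1, b26=1, b27=1, b28=0, b29=1, b30=1, b31=1.
p1 = XOR of data positions {3,5,7,9,11,13,15,17,19,21,23,25,27,29,31} = 1⊕0⊕0⊕1⊕1⊕1⊕1⊕0⊕1⊕0⊕1⊕1⊕1⊕1⊕1 = 1
p2 = XOR of data positions {3,6,7,10,11,14,15,18,19,22,23,26,27,30,31} = 1⊕1⊕0⊕0⊕1⊕1⊕1⊕0⊕1⊕0⊕1⊕1⊕1⊕1⊕1 = 1
p4 = XOR of data positions {5,6,7,12,13,14,15,20,21,22,23,28,29,30,31} = 0⊕1⊕0⊕0⊕1⊕1⊕1⊕0⊕0⊕0⊕1⊕0⊕1⊕1⊕1 = 0
p8 = XOR of data positions {9,10,11,12,13,14,15,24,25,26,27,28,29,30,31} = 1⊕0⊕1⊕0⊕1⊕1⊕1⊕1⊕1⊕1⊕1⊕0⊕1⊕1⊕1 = 0
p16 = XOR of data positions {17,18,19,20,21,22,23,24,25,26,27,28,29,30,31} = 0⊕0⊕1⊕0⊕0⊕0⊕1⊕1⊕1⊕1⊕1⊕0⊕1⊕1⊕1 = 1
Parity bits p1,p2,p4,p8,p16 = 11001

11001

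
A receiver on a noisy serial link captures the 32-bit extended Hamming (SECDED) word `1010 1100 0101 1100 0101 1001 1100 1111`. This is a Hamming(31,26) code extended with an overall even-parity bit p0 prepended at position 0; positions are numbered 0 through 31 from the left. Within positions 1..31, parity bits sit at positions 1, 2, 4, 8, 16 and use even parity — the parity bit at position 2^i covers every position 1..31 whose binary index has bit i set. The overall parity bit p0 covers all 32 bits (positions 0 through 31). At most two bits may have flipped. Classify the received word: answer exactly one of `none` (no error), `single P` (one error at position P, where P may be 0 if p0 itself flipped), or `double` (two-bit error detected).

none

s1: b1⊕b3⊕b5⊕b7⊕b9⊕b11⊕b13⊕b15⊕b17⊕b19⊕b21⊕b23⊕b25⊕b27⊕b29⊕b31 = 0⊕0⊕1⊕0⊕1⊕1⊕1⊕0⊕1⊕1⊕0⊕1⊕1⊕0⊕1⊕1 = 0
s2: b2⊕b3⊕b6⊕b7⊕b10⊕b11⊕b14⊕b15⊕b18⊕b19⊕b22⊕b23⊕b26⊕b27⊕b30⊕b31 = 1⊕0⊕0⊕0⊕0⊕1⊕0⊕0⊕0⊕1⊕0⊕1⊕0⊕0⊕1⊕1 = 0
s4: b4⊕b5⊕b6⊕b7⊕b12⊕b13⊕b14⊕b15⊕b20⊕b21⊕b22⊕b23⊕b28⊕b29⊕b30⊕b31 = 1⊕1⊕0⊕0⊕1⊕1⊕0⊕0⊕1⊕0⊕0⊕1⊕1⊕1⊕1⊕1 = 0
s8: b8⊕b9⊕b10⊕b11⊕b12⊕b13⊕b14⊕b15⊕b24⊕b25⊕b26⊕b27⊕b28⊕b29⊕b30⊕b31 = 0⊕1⊕0⊕1⊕1⊕1⊕0⊕0⊕1⊕1⊕0⊕0⊕1⊕1⊕1⊕1 = 0
s16: b16⊕b17⊕b18⊕b19⊕b20⊕b21⊕b22⊕b23⊕b24⊕b25⊕b26⊕b27⊕b28⊕b29⊕b30⊕b31 = 0⊕1⊕0⊕1⊕1⊕0⊕0⊕1⊕1⊕1⊕0⊕0⊕1⊕1⊕1⊕1 = 0
Syndrome (s16...s1) = 00000 → position 0 (no error).
Overall parity (XOR of all 32 bits, including p0): 1⊕0⊕1⊕0⊕1⊕1⊕0⊕0⊕0⊕1⊕0⊕1⊕1⊕1⊕0⊕0⊕0⊕1⊕0⊕1⊕1⊕0⊕0⊕1⊕1⊕1⊕0⊕0⊕1⊕1⊕1⊕1 = 0
Overall=0, syndrome position=0 → no error.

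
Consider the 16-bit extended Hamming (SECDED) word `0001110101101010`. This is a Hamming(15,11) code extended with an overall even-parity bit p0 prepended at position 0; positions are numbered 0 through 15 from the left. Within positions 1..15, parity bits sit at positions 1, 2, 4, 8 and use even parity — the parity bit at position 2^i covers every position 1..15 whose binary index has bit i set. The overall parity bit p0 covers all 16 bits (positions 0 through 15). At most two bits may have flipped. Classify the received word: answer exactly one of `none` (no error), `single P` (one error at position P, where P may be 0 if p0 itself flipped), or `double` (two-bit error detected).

double

s1: b1⊕b3⊕b5⊕b7⊕b9⊕b11⊕b13⊕b15 = 0⊕1⊕1⊕1⊕1⊕0⊕0⊕0 = 0
s2: b2⊕b3⊕b6⊕b7⊕b10⊕b11⊕b14⊕b15 = 0⊕1⊕0⊕1⊕1⊕0⊕1⊕0 = 0
s4: b4⊕b5⊕b6⊕b7⊕b12⊕b13⊕b14⊕b15 = 1⊕1⊕0⊕1⊕1⊕0⊕1⊕0 = 1
s8: b8⊕b9⊕b10⊕b11⊕b12⊕b13⊕b14⊕b15 = 0⊕1⊕1⊕0⊕1⊕0⊕1⊕0 = 0
Syndrome (s8...s1) = 0100 → position 4.
Overall parity (XOR of all 16 bits, including p0): 0⊕0⊕0⊕1⊕1⊕1⊕0⊕1⊕0⊕1⊕1⊕0⊕1⊕0⊕1⊕0 = 0
Overall=0, syndrome position=4 → double-bit error detected (uncorrectable).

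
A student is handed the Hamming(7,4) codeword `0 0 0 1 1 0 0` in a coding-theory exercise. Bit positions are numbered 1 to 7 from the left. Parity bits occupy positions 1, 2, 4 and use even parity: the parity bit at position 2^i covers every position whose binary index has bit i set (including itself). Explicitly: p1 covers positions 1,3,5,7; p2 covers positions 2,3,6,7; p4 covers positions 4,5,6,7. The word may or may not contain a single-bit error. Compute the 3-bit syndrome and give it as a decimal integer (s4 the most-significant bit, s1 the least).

1

s1: b1⊕b3⊕b5⊕b7 = 0⊕0⊕1⊕0 = 1
s2: b2⊕b3⊕b6⊕b7 = 0⊕0⊕0⊕0 = 0
s4: b4⊕b5⊕b6⊕b7 = 1⊕1⊕0⊕0 = 0
Syndrome (s4...s1) = 001 → position 1.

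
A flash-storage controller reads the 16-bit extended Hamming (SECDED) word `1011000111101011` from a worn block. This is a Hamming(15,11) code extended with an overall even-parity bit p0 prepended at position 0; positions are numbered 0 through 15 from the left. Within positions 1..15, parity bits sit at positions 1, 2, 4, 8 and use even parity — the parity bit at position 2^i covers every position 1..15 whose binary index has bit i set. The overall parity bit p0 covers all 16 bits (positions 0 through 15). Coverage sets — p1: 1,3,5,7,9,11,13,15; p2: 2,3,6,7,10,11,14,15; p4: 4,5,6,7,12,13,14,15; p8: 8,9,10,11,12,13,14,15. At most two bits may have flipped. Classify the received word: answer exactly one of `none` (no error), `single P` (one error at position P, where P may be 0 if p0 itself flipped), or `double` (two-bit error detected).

none

s1: b1⊕b3⊕b5⊕b7⊕b9⊕b11⊕b13⊕b15 = 0⊕1⊕0⊕1⊕1⊕0⊕0⊕1 = 0
s2: b2⊕b3⊕b6⊕b7⊕b10⊕b11⊕b14⊕b15 = 1⊕1⊕0⊕1⊕1⊕0⊕1⊕1 = 0
s4: b4⊕b5⊕b6⊕b7⊕b12⊕b13⊕b14⊕b15 = 0⊕0⊕0⊕1⊕1⊕0⊕1⊕1 = 0
s8: b8⊕b9⊕b10⊕b11⊕b12⊕b13⊕b14⊕b15 = 1⊕1⊕1⊕0⊕1⊕0⊕1⊕1 = 0
Syndrome (s8...s1) = 0000 → position 0 (no error).
Overall parity (XOR of all 16 bits, including p0): 1⊕0⊕1⊕1⊕0⊕0⊕0⊕1⊕1⊕1⊕1⊕0⊕1⊕0⊕1⊕1 = 0
Overall=0, syndrome position=0 → no error.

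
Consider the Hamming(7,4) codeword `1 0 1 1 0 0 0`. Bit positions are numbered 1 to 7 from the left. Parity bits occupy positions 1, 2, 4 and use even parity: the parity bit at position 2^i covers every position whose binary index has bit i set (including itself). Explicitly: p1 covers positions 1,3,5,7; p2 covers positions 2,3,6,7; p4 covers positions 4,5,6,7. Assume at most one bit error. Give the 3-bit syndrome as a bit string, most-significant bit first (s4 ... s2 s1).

110

s1: b1⊕b3⊕b5⊕b7 = 1⊕1⊕0⊕0 = 0
s2: b2⊕b3⊕b6⊕b7 = 0⊕1⊕0⊕0 = 1
s4: b4⊕b5⊕b6⊕b7 = 1⊕0⊕0⊕0 = 1
Syndrome (s4...s1) = 110 → position 6.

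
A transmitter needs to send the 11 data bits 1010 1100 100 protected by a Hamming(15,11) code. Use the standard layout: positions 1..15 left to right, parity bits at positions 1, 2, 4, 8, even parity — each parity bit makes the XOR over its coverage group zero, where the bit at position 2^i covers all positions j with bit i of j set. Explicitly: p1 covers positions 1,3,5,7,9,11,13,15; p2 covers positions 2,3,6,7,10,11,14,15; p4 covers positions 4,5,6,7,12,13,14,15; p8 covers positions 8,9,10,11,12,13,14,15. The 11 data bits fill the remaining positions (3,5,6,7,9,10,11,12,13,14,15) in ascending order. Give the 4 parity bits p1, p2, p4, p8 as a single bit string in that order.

1101

Place data bits at non-power-of-two positions: b3=1, b5=0, b6=1, b7=0, b9=1, b10=1, b11=0, b12=0, b13=1, b14=0, b15=0.
p1 = XOR of data positions {3,5,7,9,11,13,15} = 1⊕0⊕0⊕1⊕0⊕1⊕0 = 1
p2 = XOR of data positions {3,6,7,10,11,14,15} = 1⊕1⊕0⊕1⊕0⊕0⊕0 = 1
p4 = XOR of data positions {5,6,7,12,13,14,15} = 0⊕1⊕0⊕0⊕1⊕0⊕0 = 0
p8 = XOR of data positions {9,10,11,12,13,14,15} = 1⊕1⊕0⊕0⊕1⊕0⊕0 = 1
Parity bits p1,p2,p4,p8 = 1101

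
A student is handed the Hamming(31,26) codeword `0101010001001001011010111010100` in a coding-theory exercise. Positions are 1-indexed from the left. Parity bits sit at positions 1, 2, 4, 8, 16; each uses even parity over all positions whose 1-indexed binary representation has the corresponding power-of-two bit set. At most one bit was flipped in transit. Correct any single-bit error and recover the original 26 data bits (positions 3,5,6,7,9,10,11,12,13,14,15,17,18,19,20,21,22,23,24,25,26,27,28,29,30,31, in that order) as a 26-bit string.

00100100100010010111010100

s1: b1⊕b3⊕b5⊕b7⊕b9⊕b11⊕b13⊕b15⊕b17⊕b19⊕b21⊕b23⊕b25⊕b27⊕b29⊕b31 = 0⊕0⊕0⊕0⊕0⊕0⊕1⊕0⊕0⊕1⊕1⊕1⊕1⊕1⊕1⊕0 = 1
s2: b2⊕b3⊕b6⊕b7⊕b10⊕b11⊕b14⊕b15⊕b18⊕b19⊕b22⊕b23⊕b26⊕b27⊕b30⊕b31 = 1⊕0⊕1⊕0⊕1⊕0⊕0⊕0⊕1⊕1⊕0⊕1⊕0⊕1⊕0⊕0 = 1
s4: b4⊕b5⊕b6⊕b7⊕b12⊕b13⊕b14⊕b15⊕b20⊕b21⊕b22⊕b23⊕b28⊕b29⊕b30⊕b31 = 1⊕0⊕1⊕0⊕0⊕1⊕0⊕0⊕0⊕1⊕0⊕1⊕0⊕1⊕0⊕0 = 0
s8: b8⊕b9⊕b10⊕b11⊕b12⊕b13⊕b14⊕b15⊕b24⊕b25⊕b26⊕b27⊕b28⊕b29⊕b30⊕b31 = 0⊕0⊕1⊕0⊕0⊕1⊕0⊕0⊕1⊕1⊕0⊕1⊕0⊕1⊕0⊕0 = 0
s16: b16⊕b17⊕b18⊕b19⊕b20⊕b21⊕b22⊕b23⊕b24⊕b25⊕b26⊕b27⊕b28⊕b29⊕b30⊕b31 = 1⊕0⊕1⊕1⊕0⊕1⊕0⊕1⊕1⊕1⊕0⊕1⊕0⊕1⊕0⊕0 = 1
Syndrome (s16...s1) = 10011 → position 19.
Flip bit 19: corrected codeword = 0101010001001001010010111010100
Data bits at positions 3,5,6,7,9,10,11,12,13,14,15,17,18,19,20,21,22,23,24,25,26,27,28,29,30,31: 00100100100010010111010100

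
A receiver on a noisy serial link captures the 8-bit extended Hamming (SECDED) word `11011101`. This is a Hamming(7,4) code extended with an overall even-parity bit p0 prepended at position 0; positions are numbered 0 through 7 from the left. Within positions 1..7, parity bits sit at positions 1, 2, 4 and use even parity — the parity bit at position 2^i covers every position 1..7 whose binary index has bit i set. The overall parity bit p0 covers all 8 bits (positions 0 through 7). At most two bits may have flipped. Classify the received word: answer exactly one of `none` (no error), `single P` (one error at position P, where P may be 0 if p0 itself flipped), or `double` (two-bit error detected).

s1: b1⊕b3⊕b5⊕b7 = 1⊕1⊕1⊕1 = 0
s2: b2⊕b3⊕b6⊕b7 = 0⊕1⊕0⊕1 = 0
s4: b4⊕b5⊕b6⊕b7 = 1⊕1⊕0⊕1 = 1
Syndrome (s4...s1) = 100 → position 4.
Overall parity (XOR of all 8 bits, including p0): 1⊕1⊕0⊕1⊕1⊕1⊕0⊕1 = 0
Overall=0, syndrome position=4 → double-bit error detected (uncorrectable).

double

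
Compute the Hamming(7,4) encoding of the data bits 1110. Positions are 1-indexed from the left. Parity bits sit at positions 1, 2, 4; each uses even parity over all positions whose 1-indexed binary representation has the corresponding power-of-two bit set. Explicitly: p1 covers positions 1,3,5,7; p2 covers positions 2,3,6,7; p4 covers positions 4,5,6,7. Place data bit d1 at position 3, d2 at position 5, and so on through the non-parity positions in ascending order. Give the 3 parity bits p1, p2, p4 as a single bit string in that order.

000

Place data bits at non-power-of-two positions: b3=1, b5=1, b6=1, b7=0.
p1 = XOR of data positions {3,5,7} = 1⊕1⊕0 = 0
p2 = XOR of data positions {3,6,7} = 1⊕1⊕0 = 0
p4 = XOR of data positions {5,6,7} = 1⊕1⊕0 = 0
Parity bits p1,p2,p4 = 000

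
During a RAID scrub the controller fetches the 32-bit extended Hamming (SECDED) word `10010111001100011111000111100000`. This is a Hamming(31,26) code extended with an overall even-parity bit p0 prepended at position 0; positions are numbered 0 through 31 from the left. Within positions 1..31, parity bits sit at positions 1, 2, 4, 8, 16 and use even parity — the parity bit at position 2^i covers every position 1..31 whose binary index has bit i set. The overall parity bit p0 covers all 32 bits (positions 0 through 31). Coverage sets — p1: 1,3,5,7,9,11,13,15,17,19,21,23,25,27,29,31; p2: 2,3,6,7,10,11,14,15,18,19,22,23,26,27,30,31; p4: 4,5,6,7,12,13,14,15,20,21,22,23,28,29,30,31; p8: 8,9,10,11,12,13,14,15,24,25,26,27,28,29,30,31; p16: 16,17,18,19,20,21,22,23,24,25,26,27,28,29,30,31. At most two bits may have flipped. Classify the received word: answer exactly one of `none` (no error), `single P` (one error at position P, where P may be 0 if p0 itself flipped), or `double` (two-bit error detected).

double

s1: b1⊕b3⊕b5⊕b7⊕b9⊕b11⊕b13⊕b15⊕b17⊕b19⊕b21⊕b23⊕b25⊕b27⊕b29⊕b31 = 0⊕1⊕1⊕1⊕0⊕1⊕0⊕1⊕1⊕1⊕0⊕1⊕1⊕0⊕0⊕0 = 1
s2: b2⊕b3⊕b6⊕b7⊕b10⊕b11⊕b14⊕b15⊕b18⊕b19⊕b22⊕b23⊕b26⊕b27⊕b30⊕b31 = 0⊕1⊕1⊕1⊕1⊕1⊕0⊕1⊕1⊕1⊕0⊕1⊕1⊕0⊕0⊕0 = 0
s4: b4⊕b5⊕b6⊕b7⊕b12⊕b13⊕b14⊕b15⊕b20⊕b21⊕b22⊕b23⊕b28⊕b29⊕b30⊕b31 = 0⊕1⊕1⊕1⊕0⊕0⊕0⊕1⊕0⊕0⊕0⊕1⊕0⊕0⊕0⊕0 = 1
s8: b8⊕b9⊕b10⊕b11⊕b12⊕b13⊕b14⊕b15⊕b24⊕b25⊕b26⊕b27⊕b28⊕b29⊕b30⊕b31 = 0⊕0⊕1⊕1⊕0⊕0⊕0⊕1⊕1⊕1⊕1⊕0⊕0⊕0⊕0⊕0 = 0
s16: b16⊕b17⊕b18⊕b19⊕b20⊕b21⊕b22⊕b23⊕b24⊕b25⊕b26⊕b27⊕b28⊕b29⊕b30⊕b31 = 1⊕1⊕1⊕1⊕0⊕0⊕0⊕1⊕1⊕1⊕1⊕0⊕0⊕0⊕0⊕0 = 0
Syndrome (s16...s1) = 00101 → position 5.
Overall parity (XOR of all 32 bits, including p0): 1⊕0⊕0⊕1⊕0⊕1⊕1⊕1⊕0⊕0⊕1⊕1⊕0⊕0⊕0⊕1⊕1⊕1⊕1⊕1⊕0⊕0⊕0⊕1⊕1⊕1⊕1⊕0⊕0⊕0⊕0⊕0 = 0
Overall=0, syndrome position=5 → double-bit error detected (uncorrectable).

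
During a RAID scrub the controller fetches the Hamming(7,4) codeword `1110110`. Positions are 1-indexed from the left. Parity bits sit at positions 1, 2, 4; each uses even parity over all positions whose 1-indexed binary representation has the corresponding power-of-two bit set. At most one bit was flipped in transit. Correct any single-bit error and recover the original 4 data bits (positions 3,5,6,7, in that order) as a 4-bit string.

s1: b1⊕b3⊕b5⊕b7 = 1⊕1⊕1⊕0 = 1
s2: b2⊕b3⊕b6⊕b7 = 1⊕1⊕1⊕0 = 1
s4: b4⊕b5⊕b6⊕b7 = 0⊕1⊕1⊕0 = 0
Syndrome (s4...s1) = 011 → position 3.
Flip bit 3: corrected codeword = 1100110
Data bits at positions 3,5,6,7: 0110

0110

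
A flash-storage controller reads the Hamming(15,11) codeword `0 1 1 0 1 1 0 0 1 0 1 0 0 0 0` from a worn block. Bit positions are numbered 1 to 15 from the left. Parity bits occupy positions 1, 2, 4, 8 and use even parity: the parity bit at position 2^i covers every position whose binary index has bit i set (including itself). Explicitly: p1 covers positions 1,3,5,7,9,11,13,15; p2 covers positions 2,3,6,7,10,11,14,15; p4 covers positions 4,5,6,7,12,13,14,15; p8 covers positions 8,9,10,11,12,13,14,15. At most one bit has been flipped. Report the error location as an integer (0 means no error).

s1: b1⊕b3⊕b5⊕b7⊕b9⊕b11⊕b13⊕b15 = 0⊕1⊕1⊕0⊕1⊕1⊕0⊕0 = 0
s2: b2⊕b3⊕b6⊕b7⊕b10⊕b11⊕b14⊕b15 = 1⊕1⊕1⊕0⊕0⊕1⊕0⊕0 = 0
s4: b4⊕b5⊕b6⊕b7⊕b12⊕b13⊕b14⊕b15 = 0⊕1⊕1⊕0⊕0⊕0⊕0⊕0 = 0
s8: b8⊕b9⊕b10⊕b11⊕b12⊕b13⊕b14⊕b15 = 0⊕1⊕0⊕1⊕0⊕0⊕0⊕0 = 0
Syndrome (s8...s1) = 0000 → position 0 (no error).

0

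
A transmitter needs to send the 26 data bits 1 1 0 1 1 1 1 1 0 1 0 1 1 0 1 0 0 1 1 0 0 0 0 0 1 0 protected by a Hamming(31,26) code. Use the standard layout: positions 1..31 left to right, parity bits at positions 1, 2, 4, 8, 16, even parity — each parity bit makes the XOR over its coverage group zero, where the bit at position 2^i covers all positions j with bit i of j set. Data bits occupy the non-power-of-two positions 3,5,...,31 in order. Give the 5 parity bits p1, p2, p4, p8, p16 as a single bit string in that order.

Place data bits at non-power-of-two positions: b3=1, b5=1, b6=0, b7=1, b9=1, b10=1, b11=1, b12=1, b13=0, b14=1, b15=0, b17=1, b18=1, b19=0, b20=1, b21=0, b22=0, b23=1, b24=1, b25=0, b26=0, b27=0, b28=0, b29=0, b30=1, b31=0.
p1 = XOR of data positions {3,5,7,9,11,13,15,17,19,21,23,25,27,29,31} = 1⊕1⊕1⊕1⊕1⊕0⊕0⊕1⊕0⊕0⊕1⊕0⊕0⊕0⊕0 = 1
p2 = XOR of data positions {3,6,7,10,11,14,15,18,19,22,23,26,27,30,31} = 1⊕0⊕1⊕1⊕1⊕1⊕0⊕1⊕0⊕0⊕1⊕0⊕0⊕1⊕0 = 0
p4 = XOR of data positions {5,6,7,12,13,14,15,20,21,22,23,28,29,30,31} = 1⊕0⊕1⊕1⊕0⊕1⊕0⊕1⊕0⊕0⊕1⊕0⊕0⊕1⊕0 = 1
p8 = XOR of data positions {9,10,11,12,13,14,15,24,25,26,27,28,29,30,31} = 1⊕1⊕1⊕1⊕0⊕1⊕0⊕1⊕0⊕0⊕0⊕0⊕0⊕1⊕0 = 1
p16 = XOR of data positions {17,18,19,20,21,22,23,24,25,26,27,28,29,30,31} = 1⊕1⊕0⊕1⊕0⊕0⊕1⊕1⊕0⊕0⊕0⊕0⊕0⊕1⊕0 = 0
Parity bits p1,p2,p4,p8,p16 = 10110

10110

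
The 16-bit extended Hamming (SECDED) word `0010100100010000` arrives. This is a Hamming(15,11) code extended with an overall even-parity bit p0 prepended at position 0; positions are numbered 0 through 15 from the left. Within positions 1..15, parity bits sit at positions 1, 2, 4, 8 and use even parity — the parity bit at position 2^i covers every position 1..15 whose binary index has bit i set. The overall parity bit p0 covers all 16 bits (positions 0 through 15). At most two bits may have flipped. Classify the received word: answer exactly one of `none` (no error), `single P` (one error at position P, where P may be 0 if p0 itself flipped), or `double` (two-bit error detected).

s1: b1⊕b3⊕b5⊕b7⊕b9⊕b11⊕b13⊕b15 = 0⊕0⊕0⊕1⊕0⊕1⊕0⊕0 = 0
s2: b2⊕b3⊕b6⊕b7⊕b10⊕b11⊕b14⊕b15 = 1⊕0⊕0⊕1⊕0⊕1⊕0⊕0 = 1
s4: b4⊕b5⊕b6⊕b7⊕b12⊕b13⊕b14⊕b15 = 1⊕0⊕0⊕1⊕0⊕0⊕0⊕0 = 0
s8: b8⊕b9⊕b10⊕b11⊕b12⊕b13⊕b14⊕b15 = 0⊕0⊕0⊕1⊕0⊕0⊕0⊕0 = 1
Syndrome (s8...s1) = 1010 → position 10.
Overall parity (XOR of all 16 bits, including p0): 0⊕0⊕1⊕0⊕1⊕0⊕0⊕1⊕0⊕0⊕0⊕1⊕0⊕0⊕0⊕0 = 0
Overall=0, syndrome position=10 → double-bit error detected (uncorrectable).

double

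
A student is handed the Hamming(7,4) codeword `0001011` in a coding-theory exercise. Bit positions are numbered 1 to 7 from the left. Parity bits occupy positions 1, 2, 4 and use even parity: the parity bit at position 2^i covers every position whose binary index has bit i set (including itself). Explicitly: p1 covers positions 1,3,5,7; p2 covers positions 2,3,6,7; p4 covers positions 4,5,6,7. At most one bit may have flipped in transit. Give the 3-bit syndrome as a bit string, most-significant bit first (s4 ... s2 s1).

s1: b1⊕b3⊕b5⊕b7 = 0⊕0⊕0⊕1 = 1
s2: b2⊕b3⊕b6⊕b7 = 0⊕0⊕1⊕1 = 0
s4: b4⊕b5⊕b6⊕b7 = 1⊕0⊕1⊕1 = 1
Syndrome (s4...s1) = 101 → position 5.

101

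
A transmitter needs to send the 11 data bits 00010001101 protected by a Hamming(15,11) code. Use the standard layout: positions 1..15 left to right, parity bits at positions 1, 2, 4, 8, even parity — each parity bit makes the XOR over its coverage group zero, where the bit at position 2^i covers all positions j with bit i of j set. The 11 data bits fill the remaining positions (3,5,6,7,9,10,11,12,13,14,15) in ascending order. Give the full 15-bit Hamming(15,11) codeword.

100000110001101

Place data bits at non-power-of-two positions: b3=0, b5=0, b6=0, b7=1, b9=0, b10=0, b11=0, b12=1, b13=1, b14=0, b15=1.
p1 = XOR of data positions {3,5,7,9,11,13,15} = 0⊕0⊕1⊕0⊕0⊕1⊕1 = 1
p2 = XOR of data positions {3,6,7,10,11,14,15} = 0⊕0⊕1⊕0⊕0⊕0⊕1 = 0
p4 = XOR of data positions {5,6,7,12,13,14,15} = 0⊕0⊕1⊕1⊕1⊕0⊕1 = 0
p8 = XOR of data positions {9,10,11,12,13,14,15} = 0⊕0⊕0⊕1⊕1⊕0⊕1 = 1
Codeword b1..b15 = 100000110001101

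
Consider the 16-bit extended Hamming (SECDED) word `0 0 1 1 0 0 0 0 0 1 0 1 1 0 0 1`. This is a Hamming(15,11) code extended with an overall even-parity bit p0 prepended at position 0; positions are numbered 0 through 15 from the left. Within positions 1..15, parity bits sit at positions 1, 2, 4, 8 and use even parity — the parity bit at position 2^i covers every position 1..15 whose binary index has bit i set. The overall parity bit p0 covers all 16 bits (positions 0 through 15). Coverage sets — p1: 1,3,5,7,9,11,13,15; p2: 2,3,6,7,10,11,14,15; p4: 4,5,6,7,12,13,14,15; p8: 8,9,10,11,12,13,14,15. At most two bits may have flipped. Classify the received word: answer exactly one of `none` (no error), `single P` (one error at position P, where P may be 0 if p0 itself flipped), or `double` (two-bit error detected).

none

s1: b1⊕b3⊕b5⊕b7⊕b9⊕b11⊕b13⊕b15 = 0⊕1⊕0⊕0⊕1⊕1⊕0⊕1 = 0
s2: b2⊕b3⊕b6⊕b7⊕b10⊕b11⊕b14⊕b15 = 1⊕1⊕0⊕0⊕0⊕1⊕0⊕1 = 0
s4: b4⊕b5⊕b6⊕b7⊕b12⊕b13⊕b14⊕b15 = 0⊕0⊕0⊕0⊕1⊕0⊕0⊕1 = 0
s8: b8⊕b9⊕b10⊕b11⊕b12⊕b13⊕b14⊕b15 = 0⊕1⊕0⊕1⊕1⊕0⊕0⊕1 = 0
Syndrome (s8...s1) = 0000 → position 0 (no error).
Overall parity (XOR of all 16 bits, including p0): 0⊕0⊕1⊕1⊕0⊕0⊕0⊕0⊕0⊕1⊕0⊕1⊕1⊕0⊕0⊕1 = 0
Overall=0, syndrome position=0 → no error.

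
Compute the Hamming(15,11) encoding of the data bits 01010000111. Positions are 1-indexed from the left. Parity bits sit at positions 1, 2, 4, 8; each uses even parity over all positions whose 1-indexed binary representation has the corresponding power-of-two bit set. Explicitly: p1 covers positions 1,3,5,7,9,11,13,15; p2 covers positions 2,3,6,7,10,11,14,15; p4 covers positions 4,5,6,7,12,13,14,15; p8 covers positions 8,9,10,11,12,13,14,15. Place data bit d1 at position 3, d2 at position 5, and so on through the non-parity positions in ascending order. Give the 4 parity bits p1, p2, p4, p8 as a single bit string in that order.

Place data bits at non-power-of-two positions: b3=0, b5=1, b6=0, b7=1, b9=0, b10=0, b11=0, b12=0, b13=1, b14=1, b15=1.
p1 = XOR of data positions {3,5,7,9,11,13,15} = 0⊕1⊕1⊕0⊕0⊕1⊕1 = 0
p2 = XOR of data positions {3,6,7,10,11,14,15} = 0⊕0⊕1⊕0⊕0⊕1⊕1 = 1
p4 = XOR of data positions {5,6,7,12,13,14,15} = 1⊕0⊕1⊕0⊕1⊕1⊕1 = 1
p8 = XOR of data positions {9,10,11,12,13,14,15} = 0⊕0⊕0⊕0⊕1⊕1⊕1 = 1
Parity bits p1,p2,p4,p8 = 0111

0111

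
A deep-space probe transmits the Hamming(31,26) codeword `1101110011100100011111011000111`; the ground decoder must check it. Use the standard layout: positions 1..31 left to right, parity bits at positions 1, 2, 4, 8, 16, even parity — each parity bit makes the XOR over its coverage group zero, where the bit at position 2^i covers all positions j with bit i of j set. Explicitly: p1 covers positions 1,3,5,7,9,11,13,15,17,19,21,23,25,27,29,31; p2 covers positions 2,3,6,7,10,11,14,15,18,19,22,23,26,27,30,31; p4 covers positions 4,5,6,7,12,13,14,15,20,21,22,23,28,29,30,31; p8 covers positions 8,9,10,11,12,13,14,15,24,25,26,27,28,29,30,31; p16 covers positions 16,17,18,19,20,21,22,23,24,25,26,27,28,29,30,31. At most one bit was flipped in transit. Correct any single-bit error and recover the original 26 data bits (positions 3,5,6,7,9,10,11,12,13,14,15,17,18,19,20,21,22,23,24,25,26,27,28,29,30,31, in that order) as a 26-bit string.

s1: b1⊕b3⊕b5⊕b7⊕b9⊕b11⊕b13⊕b15⊕b17⊕b19⊕b21⊕b23⊕b25⊕b27⊕b29⊕b31 = 1⊕0⊕1⊕0⊕1⊕1⊕0⊕0⊕0⊕1⊕1⊕0⊕1⊕0⊕1⊕1 = 1
s2: b2⊕b3⊕b6⊕b7⊕b10⊕b11⊕b14⊕b15⊕b18⊕b19⊕b22⊕b23⊕b26⊕b27⊕b30⊕b31 = 1⊕0⊕1⊕0⊕1⊕1⊕1⊕0⊕1⊕1⊕1⊕0⊕0⊕0⊕1⊕1 = 0
s4: b4⊕b5⊕b6⊕b7⊕b12⊕b13⊕b14⊕b15⊕b20⊕b21⊕b22⊕b23⊕b28⊕b29⊕b30⊕b31 = 1⊕1⊕1⊕0⊕0⊕0⊕1⊕0⊕1⊕1⊕1⊕0⊕0⊕1⊕1⊕1 = 0
s8: b8⊕b9⊕b10⊕b11⊕b12⊕b13⊕b14⊕b15⊕b24⊕b25⊕b26⊕b27⊕b28⊕b29⊕b30⊕b31 = 0⊕1⊕1⊕1⊕0⊕0⊕1⊕0⊕1⊕1⊕0⊕0⊕0⊕1⊕1⊕1 = 1
s16: b16⊕b17⊕b18⊕b19⊕b20⊕b21⊕b22⊕b23⊕b24⊕b25⊕b26⊕b27⊕b28⊕b29⊕b30⊕b31 = 0⊕0⊕1⊕1⊕1⊕1⊕1⊕0⊕1⊕1⊕0⊕0⊕0⊕1⊕1⊕1 = 0
Syndrome (s16...s1) = 01001 → position 9.
Flip bit 9: corrected codeword = 1101110001100100011111011000111
Data bits at positions 3,5,6,7,9,10,11,12,13,14,15,17,18,19,20,21,22,23,24,25,26,27,28,29,30,31: 01100110010011111011000111

01100110010011111011000111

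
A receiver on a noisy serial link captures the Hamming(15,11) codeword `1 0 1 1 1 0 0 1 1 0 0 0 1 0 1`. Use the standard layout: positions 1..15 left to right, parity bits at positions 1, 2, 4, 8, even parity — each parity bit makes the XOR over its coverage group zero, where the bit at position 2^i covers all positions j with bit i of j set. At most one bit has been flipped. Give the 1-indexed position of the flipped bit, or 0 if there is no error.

0

s1: b1⊕b3⊕b5⊕b7⊕b9⊕b11⊕b13⊕b15 = 1⊕1⊕1⊕0⊕1⊕0⊕1⊕1 = 0
s2: b2⊕b3⊕b6⊕b7⊕b10⊕b11⊕b14⊕b15 = 0⊕1⊕0⊕0⊕0⊕0⊕0⊕1 = 0
s4: b4⊕b5⊕b6⊕b7⊕b12⊕b13⊕b14⊕b15 = 1⊕1⊕0⊕0⊕0⊕1⊕0⊕1 = 0
s8: b8⊕b9⊕b10⊕b11⊕b12⊕b13⊕b14⊕b15 = 1⊕1⊕0⊕0⊕0⊕1⊕0⊕1 = 0
Syndrome (s8...s1) = 0000 → position 0 (no error).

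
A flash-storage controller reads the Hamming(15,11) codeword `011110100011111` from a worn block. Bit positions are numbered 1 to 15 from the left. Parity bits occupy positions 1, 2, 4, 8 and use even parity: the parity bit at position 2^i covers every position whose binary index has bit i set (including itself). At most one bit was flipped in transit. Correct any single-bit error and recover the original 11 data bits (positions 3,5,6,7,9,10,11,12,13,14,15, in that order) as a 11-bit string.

11010010111

s1: b1⊕b3⊕b5⊕b7⊕b9⊕b11⊕b13⊕b15 = 0⊕1⊕1⊕1⊕0⊕1⊕1⊕1 = 0
s2: b2⊕b3⊕b6⊕b7⊕b10⊕b11⊕b14⊕b15 = 1⊕1⊕0⊕1⊕0⊕1⊕1⊕1 = 0
s4: b4⊕b5⊕b6⊕b7⊕b12⊕b13⊕b14⊕b15 = 1⊕1⊕0⊕1⊕1⊕1⊕1⊕1 = 1
s8: b8⊕b9⊕b10⊕b11⊕b12⊕b13⊕b14⊕b15 = 0⊕0⊕0⊕1⊕1⊕1⊕1⊕1 = 1
Syndrome (s8...s1) = 1100 → position 12.
Flip bit 12: corrected codeword = 011110100010111
Data bits at positions 3,5,6,7,9,10,11,12,13,14,15: 11010010111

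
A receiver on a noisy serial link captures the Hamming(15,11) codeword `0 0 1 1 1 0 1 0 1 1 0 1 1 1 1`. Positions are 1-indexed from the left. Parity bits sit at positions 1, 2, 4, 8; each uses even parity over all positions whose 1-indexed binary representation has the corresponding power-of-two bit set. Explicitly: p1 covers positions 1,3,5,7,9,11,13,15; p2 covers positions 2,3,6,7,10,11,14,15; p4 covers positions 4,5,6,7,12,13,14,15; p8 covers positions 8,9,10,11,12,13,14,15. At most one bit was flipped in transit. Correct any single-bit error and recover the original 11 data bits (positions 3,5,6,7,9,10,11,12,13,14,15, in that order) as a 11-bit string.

11111101111

s1: b1⊕b3⊕b5⊕b7⊕b9⊕b11⊕b13⊕b15 = 0⊕1⊕1⊕1⊕1⊕0⊕1⊕1 = 0
s2: b2⊕b3⊕b6⊕b7⊕b10⊕b11⊕b14⊕b15 = 0⊕1⊕0⊕1⊕1⊕0⊕1⊕1 = 1
s4: b4⊕b5⊕b6⊕b7⊕b12⊕b13⊕b14⊕b15 = 1⊕1⊕0⊕1⊕1⊕1⊕1⊕1 = 1
s8: b8⊕b9⊕b10⊕b11⊕b12⊕b13⊕b14⊕b15 = 0⊕1⊕1⊕0⊕1⊕1⊕1⊕1 = 0
Syndrome (s8...s1) = 0110 → position 6.
Flip bit 6: corrected codeword = 001111101101111
Data bits at positions 3,5,6,7,9,10,11,12,13,14,15: 11111101111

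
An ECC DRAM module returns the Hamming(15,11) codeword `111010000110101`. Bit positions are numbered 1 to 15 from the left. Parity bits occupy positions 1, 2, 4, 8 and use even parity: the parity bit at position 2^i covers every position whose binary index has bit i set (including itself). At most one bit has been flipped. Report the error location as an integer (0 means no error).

6

s1: b1⊕b3⊕b5⊕b7⊕b9⊕b11⊕b13⊕b15 = 1⊕1⊕1⊕0⊕0⊕1⊕1⊕1 = 0
s2: b2⊕b3⊕b6⊕b7⊕b10⊕b11⊕b14⊕b15 = 1⊕1⊕0⊕0⊕1⊕1⊕0⊕1 = 1
s4: b4⊕b5⊕b6⊕b7⊕b12⊕b13⊕b14⊕b15 = 0⊕1⊕0⊕0⊕0⊕1⊕0⊕1 = 1
s8: b8⊕b9⊕b10⊕b11⊕b12⊕b13⊕b14⊕b15 = 0⊕0⊕1⊕1⊕0⊕1⊕0⊕1 = 0
Syndrome (s8...s1) = 0110 → position 6.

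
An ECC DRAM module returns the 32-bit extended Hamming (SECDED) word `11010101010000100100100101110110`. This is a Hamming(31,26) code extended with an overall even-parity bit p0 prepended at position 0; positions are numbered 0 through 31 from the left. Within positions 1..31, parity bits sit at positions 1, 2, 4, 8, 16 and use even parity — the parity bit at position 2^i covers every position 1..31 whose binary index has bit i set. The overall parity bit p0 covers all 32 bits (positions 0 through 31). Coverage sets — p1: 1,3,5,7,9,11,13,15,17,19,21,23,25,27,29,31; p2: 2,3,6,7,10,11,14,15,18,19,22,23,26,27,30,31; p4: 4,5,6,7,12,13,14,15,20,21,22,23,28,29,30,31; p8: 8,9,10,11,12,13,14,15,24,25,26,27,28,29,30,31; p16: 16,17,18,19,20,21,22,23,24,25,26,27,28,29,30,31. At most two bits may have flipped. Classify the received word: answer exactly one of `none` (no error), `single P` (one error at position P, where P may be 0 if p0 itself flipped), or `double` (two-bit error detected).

s1: b1⊕b3⊕b5⊕b7⊕b9⊕b11⊕b13⊕b15⊕b17⊕b19⊕b21⊕b23⊕b25⊕b27⊕b29⊕b31 = 1⊕1⊕1⊕1⊕1⊕0⊕0⊕0⊕1⊕0⊕0⊕1⊕1⊕1⊕1⊕0 = 0
s2: b2⊕b3⊕b6⊕b7⊕b10⊕b11⊕b14⊕b15⊕b18⊕b19⊕b22⊕b23⊕b26⊕b27⊕b30⊕b31 = 0⊕1⊕0⊕1⊕0⊕0⊕1⊕0⊕0⊕0⊕0⊕1⊕1⊕1⊕1⊕0 = 1
s4: b4⊕b5⊕b6⊕b7⊕b12⊕b13⊕b14⊕b15⊕b20⊕b21⊕b22⊕b23⊕b28⊕b29⊕b30⊕b31 = 0⊕1⊕0⊕1⊕0⊕0⊕1⊕0⊕1⊕0⊕0⊕1⊕0⊕1⊕1⊕0 = 1
s8: b8⊕b9⊕b10⊕b11⊕b12⊕b13⊕b14⊕b15⊕b24⊕b25⊕b26⊕b27⊕b28⊕b29⊕b30⊕b31 = 0⊕1⊕0⊕0⊕0⊕0⊕1⊕0⊕0⊕1⊕1⊕1⊕0⊕1⊕1⊕0 = 1
s16: b16⊕b17⊕b18⊕b19⊕b20⊕b21⊕b22⊕b23⊕b24⊕b25⊕b26⊕b27⊕b28⊕b29⊕b30⊕b31 = 0⊕1⊕0⊕0⊕1⊕0⊕0⊕1⊕0⊕1⊕1⊕1⊕0⊕1⊕1⊕0 = 0
Syndrome (s16...s1) = 01110 → position 14.
Overall parity (XOR of all 32 bits, including p0): 1⊕1⊕0⊕1⊕0⊕1⊕0⊕1⊕0⊕1⊕0⊕0⊕0⊕0⊕1⊕0⊕0⊕1⊕0⊕0⊕1⊕0⊕0⊕1⊕0⊕1⊕1⊕1⊕0⊕1⊕1⊕0 = 1
Overall=1, syndrome position=14 → single-bit error at position 14.

single 14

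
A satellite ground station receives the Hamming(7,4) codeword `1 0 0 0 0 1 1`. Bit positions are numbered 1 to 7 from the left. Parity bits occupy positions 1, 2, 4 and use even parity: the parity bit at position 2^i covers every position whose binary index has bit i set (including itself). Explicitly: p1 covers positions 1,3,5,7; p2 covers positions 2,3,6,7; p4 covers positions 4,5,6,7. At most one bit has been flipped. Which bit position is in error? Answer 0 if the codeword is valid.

0

s1: b1⊕b3⊕b5⊕b7 = 1⊕0⊕0⊕1 = 0
s2: b2⊕b3⊕b6⊕b7 = 0⊕0⊕1⊕1 = 0
s4: b4⊕b5⊕b6⊕b7 = 0⊕0⊕1⊕1 = 0
Syndrome (s4...s1) = 000 → position 0 (no error).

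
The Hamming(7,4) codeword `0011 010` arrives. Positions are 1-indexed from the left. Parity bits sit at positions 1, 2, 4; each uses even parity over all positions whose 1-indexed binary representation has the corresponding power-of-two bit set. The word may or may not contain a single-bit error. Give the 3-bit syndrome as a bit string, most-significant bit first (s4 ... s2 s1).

s1: b1⊕b3⊕b5⊕b7 = 0⊕1⊕0⊕0 = 1
s2: b2⊕b3⊕b6⊕b7 = 0⊕1⊕1⊕0 = 0
s4: b4⊕b5⊕b6⊕b7 = 1⊕0⊕1⊕0 = 0
Syndrome (s4...s1) = 001 → position 1.

001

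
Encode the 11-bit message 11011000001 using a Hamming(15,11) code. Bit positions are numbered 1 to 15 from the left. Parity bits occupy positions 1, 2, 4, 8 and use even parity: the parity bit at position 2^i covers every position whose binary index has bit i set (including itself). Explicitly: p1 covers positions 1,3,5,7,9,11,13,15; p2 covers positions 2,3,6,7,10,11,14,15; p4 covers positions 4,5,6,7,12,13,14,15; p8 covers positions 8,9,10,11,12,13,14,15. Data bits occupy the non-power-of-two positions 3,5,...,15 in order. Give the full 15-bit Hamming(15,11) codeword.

111110101000001

Place data bits at non-power-of-two positions: b3=1, b5=1, b6=0, b7=1, b9=1, b10=0, b11=0, b12=0, b13=0, b14=0, b15=1.
p1 = XOR of data positions {3,5,7,9,11,13,15} = 1⊕1⊕1⊕1⊕0⊕0⊕1 = 1
p2 = XOR of data positions {3,6,7,10,11,14,15} = 1⊕0⊕1⊕0⊕0⊕0⊕1 = 1
p4 = XOR of data positions {5,6,7,12,13,14,15} = 1⊕0⊕1⊕0⊕0⊕0⊕1 = 1
p8 = XOR of data positions {9,10,11,12,13,14,15} = 1⊕0⊕0⊕0⊕0⊕0⊕1 = 0
Codeword b1..b15 = 111110101000001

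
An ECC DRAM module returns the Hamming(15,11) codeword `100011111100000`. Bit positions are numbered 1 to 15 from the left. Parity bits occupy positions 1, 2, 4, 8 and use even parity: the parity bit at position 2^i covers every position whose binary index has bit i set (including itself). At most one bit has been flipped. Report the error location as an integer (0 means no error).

s1: b1⊕b3⊕b5⊕b7⊕b9⊕b11⊕b13⊕b15 = 1⊕0⊕1⊕1⊕1⊕0⊕0⊕0 = 0
s2: b2⊕b3⊕b6⊕b7⊕b10⊕b11⊕b14⊕b15 = 0⊕0⊕1⊕1⊕1⊕0⊕0⊕0 = 1
s4: b4⊕b5⊕b6⊕b7⊕b12⊕b13⊕b14⊕b15 = 0⊕1⊕1⊕1⊕0⊕0⊕0⊕0 = 1
s8: b8⊕b9⊕b10⊕b11⊕b12⊕b13⊕b14⊕b15 = 1⊕1⊕1⊕0⊕0⊕0⊕0⊕0 = 1
Syndrome (s8...s1) = 1110 → position 14.

14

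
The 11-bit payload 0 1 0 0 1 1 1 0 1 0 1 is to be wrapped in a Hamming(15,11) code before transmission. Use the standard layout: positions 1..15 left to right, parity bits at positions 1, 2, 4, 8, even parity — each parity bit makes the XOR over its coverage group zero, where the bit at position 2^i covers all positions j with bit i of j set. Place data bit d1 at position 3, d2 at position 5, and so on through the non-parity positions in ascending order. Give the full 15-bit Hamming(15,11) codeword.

110110011110101

Place data bits at non-power-of-two positions: b3=0, b5=1, b6=0, b7=0, b9=1, b10=1, b11=1, b12=0, b13=1, b14=0, b15=1.
p1 = XOR of data positions {3,5,7,9,11,13,15} = 0⊕1⊕0⊕1⊕1⊕1⊕1 = 1
p2 = XOR of data positions {3,6,7,10,11,14,15} = 0⊕0⊕0⊕1⊕1⊕0⊕1 = 1
p4 = XOR of data positions {5,6,7,12,13,14,15} = 1⊕0⊕0⊕0⊕1⊕0⊕1 = 1
p8 = XOR of data positions {9,10,11,12,13,14,15} = 1⊕1⊕1⊕0⊕1⊕0⊕1 = 1
Codeword b1..b15 = 110110011110101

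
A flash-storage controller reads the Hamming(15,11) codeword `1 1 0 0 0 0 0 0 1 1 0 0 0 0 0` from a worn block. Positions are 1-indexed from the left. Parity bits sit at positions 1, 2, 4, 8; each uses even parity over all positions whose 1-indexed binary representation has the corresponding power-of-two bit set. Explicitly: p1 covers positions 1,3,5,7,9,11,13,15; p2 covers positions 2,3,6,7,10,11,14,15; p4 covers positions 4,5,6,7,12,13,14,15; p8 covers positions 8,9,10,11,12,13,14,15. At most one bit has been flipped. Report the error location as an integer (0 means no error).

0

s1: b1⊕b3⊕b5⊕b7⊕b9⊕b11⊕b13⊕b15 = 1⊕0⊕0⊕0⊕1⊕0⊕0⊕0 = 0
s2: b2⊕b3⊕b6⊕b7⊕b10⊕b11⊕b14⊕b15 = 1⊕0⊕0⊕0⊕1⊕0⊕0⊕0 = 0
s4: b4⊕b5⊕b6⊕b7⊕b12⊕b13⊕b14⊕b15 = 0⊕0⊕0⊕0⊕0⊕0⊕0⊕0 = 0
s8: b8⊕b9⊕b10⊕b11⊕b12⊕b13⊕b14⊕b15 = 0⊕1⊕1⊕0⊕0⊕0⊕0⊕0 = 0
Syndrome (s8...s1) = 0000 → position 0 (no error).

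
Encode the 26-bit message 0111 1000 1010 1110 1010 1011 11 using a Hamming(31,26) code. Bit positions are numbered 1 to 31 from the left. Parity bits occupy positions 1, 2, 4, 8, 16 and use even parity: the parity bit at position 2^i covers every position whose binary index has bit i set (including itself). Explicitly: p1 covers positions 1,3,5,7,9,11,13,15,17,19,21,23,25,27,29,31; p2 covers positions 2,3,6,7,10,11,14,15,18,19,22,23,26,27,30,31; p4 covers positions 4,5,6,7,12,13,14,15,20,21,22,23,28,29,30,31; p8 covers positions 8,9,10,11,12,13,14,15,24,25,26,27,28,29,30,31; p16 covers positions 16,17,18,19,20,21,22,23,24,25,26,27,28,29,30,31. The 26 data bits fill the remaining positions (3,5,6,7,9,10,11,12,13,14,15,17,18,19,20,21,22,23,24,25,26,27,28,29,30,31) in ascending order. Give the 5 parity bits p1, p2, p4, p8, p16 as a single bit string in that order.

Place data bits at non-power-of-two positions: b3=0, b5=1, b6=1, b7=1, b9=1, b10=0, b11=0, b12=0, b13=1, b14=0, b15=1, b17=0, b18=1, b19=1, b20=1, b21=0, b22=1, b23=0, b24=1, b25=0, b26=1, b27=0, b28=1, b29=1, b30=1, b31=1.
p1 = XOR of data positions {3,5,7,9,11,13,15,17,19,21,23,25,27,29,31} = 0⊕1⊕1⊕1⊕0⊕1⊕1⊕0⊕1⊕0⊕0⊕0⊕0⊕1⊕1 = 0
p2 = XOR of data positions {3,6,7,10,11,14,15,18,19,22,23,26,27,30,31} = 0⊕1⊕1⊕0⊕0⊕0⊕1⊕1⊕1⊕1⊕0⊕1⊕0⊕1⊕1 = 1
p4 = XOR of data positions {5,6,7,12,13,14,15,20,21,22,23,28,29,30,31} = 1⊕1⊕1⊕0⊕1⊕0⊕1⊕1⊕0⊕1⊕0⊕1⊕1⊕1⊕1 = 1
p8 = XOR of data positions {9,10,11,12,13,14,15,24,25,26,27,28,29,30,31} = 1⊕0⊕0⊕0⊕1⊕0⊕1⊕1⊕0⊕1⊕0⊕1⊕1⊕1⊕1 = 1
p16 = XOR of data positions {17,18,19,20,21,22,23,24,25,26,27,28,29,30,31} = 0⊕1⊕1⊕1⊕0⊕1⊕0⊕1⊕0⊕1⊕0⊕1⊕1⊕1⊕1 = 0
Parity bits p1,p2,p4,p8,p16 = 01110

01110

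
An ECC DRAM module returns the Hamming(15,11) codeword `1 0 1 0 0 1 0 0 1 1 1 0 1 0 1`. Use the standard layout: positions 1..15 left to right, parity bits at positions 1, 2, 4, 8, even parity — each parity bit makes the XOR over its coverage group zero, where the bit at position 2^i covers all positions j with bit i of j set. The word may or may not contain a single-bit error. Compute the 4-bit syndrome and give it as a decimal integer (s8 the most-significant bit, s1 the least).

14

s1: b1⊕b3⊕b5⊕b7⊕b9⊕b11⊕b13⊕b15 = 1⊕1⊕0⊕0⊕1⊕1⊕1⊕1 = 0
s2: b2⊕b3⊕b6⊕b7⊕b10⊕b11⊕b14⊕b15 = 0⊕1⊕1⊕0⊕1⊕1⊕0⊕1 = 1
s4: b4⊕b5⊕b6⊕b7⊕b12⊕b13⊕b14⊕b15 = 0⊕0⊕1⊕0⊕0⊕1⊕0⊕1 = 1
s8: b8⊕b9⊕b10⊕b11⊕b12⊕b13⊕b14⊕b15 = 0⊕1⊕1⊕1⊕0⊕1⊕0⊕1 = 1
Syndrome (s8...s1) = 1110 → position 14.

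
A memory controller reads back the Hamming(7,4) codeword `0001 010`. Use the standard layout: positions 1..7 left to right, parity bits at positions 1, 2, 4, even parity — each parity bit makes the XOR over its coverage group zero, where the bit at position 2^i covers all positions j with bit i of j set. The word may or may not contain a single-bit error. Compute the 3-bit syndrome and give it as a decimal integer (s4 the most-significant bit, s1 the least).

s1: b1⊕b3⊕b5⊕b7 = 0⊕0⊕0⊕0 = 0
s2: b2⊕b3⊕b6⊕b7 = 0⊕0⊕1⊕0 = 1
s4: b4⊕b5⊕b6⊕b7 = 1⊕0⊕1⊕0 = 0
Syndrome (s4...s1) = 010 → position 2.

2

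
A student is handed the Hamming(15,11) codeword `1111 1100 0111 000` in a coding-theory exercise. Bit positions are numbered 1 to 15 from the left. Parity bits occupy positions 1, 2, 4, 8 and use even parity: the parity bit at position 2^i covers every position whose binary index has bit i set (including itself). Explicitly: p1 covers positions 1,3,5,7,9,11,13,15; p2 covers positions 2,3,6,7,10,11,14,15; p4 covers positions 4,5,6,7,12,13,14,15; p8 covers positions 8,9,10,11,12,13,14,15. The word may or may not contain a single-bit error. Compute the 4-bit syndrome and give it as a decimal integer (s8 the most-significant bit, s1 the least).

s1: b1⊕b3⊕b5⊕b7⊕b9⊕b11⊕b13⊕b15 = 1⊕1⊕1⊕0⊕0⊕1⊕0⊕0 = 0
s2: b2⊕b3⊕b6⊕b7⊕b10⊕b11⊕b14⊕b15 = 1⊕1⊕1⊕0⊕1⊕1⊕0⊕0 = 1
s4: b4⊕b5⊕b6⊕b7⊕b12⊕b13⊕b14⊕b15 = 1⊕1⊕1⊕0⊕1⊕0⊕0⊕0 = 0
s8: b8⊕b9⊕b10⊕b11⊕b12⊕b13⊕b14⊕b15 = 0⊕0⊕1⊕1⊕1⊕0⊕0⊕0 = 1
Syndrome (s8...s1) = 1010 → position 10.

10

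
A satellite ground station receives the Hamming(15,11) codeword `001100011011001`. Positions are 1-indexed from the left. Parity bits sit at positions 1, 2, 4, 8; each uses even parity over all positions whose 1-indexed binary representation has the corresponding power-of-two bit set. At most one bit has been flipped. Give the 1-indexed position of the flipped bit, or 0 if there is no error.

14

s1: b1⊕b3⊕b5⊕b7⊕b9⊕b11⊕b13⊕b15 = 0⊕1⊕0⊕0⊕1⊕1⊕0⊕1 = 0
s2: b2⊕b3⊕b6⊕b7⊕b10⊕b11⊕b14⊕b15 = 0⊕1⊕0⊕0⊕0⊕1⊕0⊕1 = 1
s4: b4⊕b5⊕b6⊕b7⊕b12⊕b13⊕b14⊕b15 = 1⊕0⊕0⊕0⊕1⊕0⊕0⊕1 = 1
s8: b8⊕b9⊕b10⊕b11⊕b12⊕b13⊕b14⊕b15 = 1⊕1⊕0⊕1⊕1⊕0⊕0⊕1 = 1
Syndrome (s8...s1) = 1110 → position 14.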